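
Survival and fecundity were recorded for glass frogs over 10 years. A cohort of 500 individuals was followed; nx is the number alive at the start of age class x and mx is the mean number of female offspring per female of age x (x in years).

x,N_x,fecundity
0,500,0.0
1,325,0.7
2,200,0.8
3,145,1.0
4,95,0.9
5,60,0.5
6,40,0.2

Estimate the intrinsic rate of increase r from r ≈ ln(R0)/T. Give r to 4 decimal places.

lx = nx/n0 = nx/500: 1, 0.65, 0.4, 0.29, 0.19, 0.12, 0.08
R0 = Σ lx·mx = 0 + 0.455 + 0.32 + 0.29 + 0.171 + 0.06 + 0.016 = 1.312
Σ x·lx·mx = 3.045; T = 3.045/1.312 = 2.32088…
r ≈ ln(R0)/T = ln(1.312)/2.32088… = 0.117004… → 0.1170

0.1170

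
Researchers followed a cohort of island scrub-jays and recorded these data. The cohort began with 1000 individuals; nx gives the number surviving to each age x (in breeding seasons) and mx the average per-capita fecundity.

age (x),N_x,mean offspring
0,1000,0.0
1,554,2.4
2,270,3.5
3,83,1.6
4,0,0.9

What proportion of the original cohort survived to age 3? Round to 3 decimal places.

l_3 = n_3/n_0 = 83/1000 = 0.083 → 0.083

0.083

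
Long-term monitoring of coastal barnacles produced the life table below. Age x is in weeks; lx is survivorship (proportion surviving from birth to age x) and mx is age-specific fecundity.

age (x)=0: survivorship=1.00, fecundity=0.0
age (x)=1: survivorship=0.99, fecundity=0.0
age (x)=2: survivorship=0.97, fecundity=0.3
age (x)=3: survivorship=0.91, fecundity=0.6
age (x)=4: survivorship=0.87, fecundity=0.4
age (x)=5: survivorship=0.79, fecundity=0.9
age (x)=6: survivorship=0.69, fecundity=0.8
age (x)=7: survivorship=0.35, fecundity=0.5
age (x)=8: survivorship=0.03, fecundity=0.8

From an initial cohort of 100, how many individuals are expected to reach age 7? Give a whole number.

Expected survivors = N0 · l_7 = 100 × 0.35 = 35 → 35

35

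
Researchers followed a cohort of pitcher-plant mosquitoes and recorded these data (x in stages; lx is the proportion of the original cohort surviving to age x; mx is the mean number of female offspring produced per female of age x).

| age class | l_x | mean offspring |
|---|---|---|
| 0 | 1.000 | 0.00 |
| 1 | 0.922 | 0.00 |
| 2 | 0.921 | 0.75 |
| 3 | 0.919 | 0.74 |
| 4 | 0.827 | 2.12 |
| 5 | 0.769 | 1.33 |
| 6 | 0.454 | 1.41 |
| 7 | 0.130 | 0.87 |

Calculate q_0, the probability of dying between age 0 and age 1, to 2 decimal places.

0.08

q_0 = (l_0 − l_1) / l_0 = (1 − 0.922) / 1
     = 0.078 / 1 = 0.078 → 0.08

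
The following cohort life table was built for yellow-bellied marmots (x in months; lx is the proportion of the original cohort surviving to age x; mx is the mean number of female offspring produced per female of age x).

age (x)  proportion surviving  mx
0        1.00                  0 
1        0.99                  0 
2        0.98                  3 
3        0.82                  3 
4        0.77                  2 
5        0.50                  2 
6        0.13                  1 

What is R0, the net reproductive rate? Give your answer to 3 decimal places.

lx·mx by age: 0, 0, 2.94, 2.46, 1.54, 1, 0.13
R0 = Σ lx·mx = 8.07 → 8.070

8.070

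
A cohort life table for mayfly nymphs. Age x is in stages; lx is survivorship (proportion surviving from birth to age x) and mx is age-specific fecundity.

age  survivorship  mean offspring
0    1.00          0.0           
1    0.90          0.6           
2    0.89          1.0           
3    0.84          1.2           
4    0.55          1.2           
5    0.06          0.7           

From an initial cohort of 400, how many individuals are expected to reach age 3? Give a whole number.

Expected survivors = N0 · l_3 = 400 × 0.84 = 336 → 336

336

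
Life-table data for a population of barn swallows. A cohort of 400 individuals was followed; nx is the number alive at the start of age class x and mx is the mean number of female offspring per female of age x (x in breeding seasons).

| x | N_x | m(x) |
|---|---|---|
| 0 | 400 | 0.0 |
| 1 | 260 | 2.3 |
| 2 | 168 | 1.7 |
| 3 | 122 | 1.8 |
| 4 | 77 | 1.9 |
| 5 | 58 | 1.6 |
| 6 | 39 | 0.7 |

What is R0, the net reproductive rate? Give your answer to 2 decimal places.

lx = nx/n0 = nx/400: 1, 0.65, 0.42, 0.305, 0.1925, 0.145, 0.0975
lx·mx by age: 0, 1.495, 0.714, 0.549, 0.36575, 0.232, 0.06825
R0 = Σ lx·mx = 3.424 → 3.42

3.42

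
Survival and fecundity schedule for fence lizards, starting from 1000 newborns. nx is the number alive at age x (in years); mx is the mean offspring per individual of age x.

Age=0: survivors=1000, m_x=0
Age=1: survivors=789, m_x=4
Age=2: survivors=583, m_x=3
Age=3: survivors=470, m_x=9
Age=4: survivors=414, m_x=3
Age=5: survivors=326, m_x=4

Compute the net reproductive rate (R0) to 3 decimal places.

lx = nx/n0 = nx/1000: 1, 0.789, 0.583, 0.47, 0.414, 0.326
lx·mx by age: 0, 3.156, 1.749, 4.23, 1.242, 1.304
R0 = Σ lx·mx = 11.681 → 11.681

11.681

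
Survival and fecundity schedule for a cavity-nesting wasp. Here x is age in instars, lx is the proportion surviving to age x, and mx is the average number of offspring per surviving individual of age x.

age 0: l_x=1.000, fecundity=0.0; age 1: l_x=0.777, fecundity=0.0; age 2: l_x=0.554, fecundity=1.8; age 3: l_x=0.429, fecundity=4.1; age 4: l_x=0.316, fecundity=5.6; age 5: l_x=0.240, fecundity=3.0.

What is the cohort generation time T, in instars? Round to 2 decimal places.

3.42

lx·mx: 0, 0, 0.9972, 1.7589, 1.7696, 0.72 → R0 = 5.2457
x·lx·mx: 0, 0, 1.9944, 5.2767, 7.0784, 3.6 → Σ = 17.9495
T = 17.9495 / 5.2457 = 3.421755… → 3.42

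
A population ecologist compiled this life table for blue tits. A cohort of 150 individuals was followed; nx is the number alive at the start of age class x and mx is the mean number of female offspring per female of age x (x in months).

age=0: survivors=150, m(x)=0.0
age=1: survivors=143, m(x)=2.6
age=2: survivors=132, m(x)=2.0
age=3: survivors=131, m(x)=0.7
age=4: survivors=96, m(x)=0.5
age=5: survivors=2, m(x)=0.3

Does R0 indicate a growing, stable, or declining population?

growing

lx = nx/n0 = nx/150: 1, 0.95333…, 0.88, 0.87333…, 0.64, 0.01333…
R0 = Σ lx·mx = 0 + 2.478667… + 1.76 + 0.611333… + 0.32 + 0.004… = 5.174…
R0 > 1, so the population is growing.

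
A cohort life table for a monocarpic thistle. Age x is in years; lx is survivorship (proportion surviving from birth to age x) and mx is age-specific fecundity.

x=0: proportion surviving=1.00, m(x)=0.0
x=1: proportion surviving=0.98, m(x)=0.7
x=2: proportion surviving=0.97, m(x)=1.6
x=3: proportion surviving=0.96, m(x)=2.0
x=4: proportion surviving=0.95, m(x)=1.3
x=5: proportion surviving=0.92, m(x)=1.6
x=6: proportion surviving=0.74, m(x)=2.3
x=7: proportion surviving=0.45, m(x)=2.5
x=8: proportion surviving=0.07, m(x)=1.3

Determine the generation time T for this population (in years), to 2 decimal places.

4.16

lx·mx: 0, 0.686, 1.552, 1.92, 1.235, 1.472, 1.702, 1.125, 0.091 → R0 = 9.783
x·lx·mx: 0, 0.686, 3.104, 5.76, 4.94, 7.36, 10.212, 7.875, 0.728 → Σ = 40.665
T = 40.665 / 9.783 = 4.1567… → 4.16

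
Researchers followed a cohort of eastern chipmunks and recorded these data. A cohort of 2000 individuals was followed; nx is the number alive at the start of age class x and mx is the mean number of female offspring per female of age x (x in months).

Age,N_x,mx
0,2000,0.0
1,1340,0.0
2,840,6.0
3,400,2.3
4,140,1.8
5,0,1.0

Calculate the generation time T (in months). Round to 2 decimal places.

lx = nx/n0 = nx/2000: 1, 0.67, 0.42, 0.2, 0.07, 0
lx·mx: 0, 0, 2.52, 0.46, 0.126, 0 → R0 = 3.106
x·lx·mx: 0, 0, 5.04, 1.38, 0.504, 0 → Σ = 6.924
T = 6.924 / 3.106 = 2.229234… → 2.23

2.23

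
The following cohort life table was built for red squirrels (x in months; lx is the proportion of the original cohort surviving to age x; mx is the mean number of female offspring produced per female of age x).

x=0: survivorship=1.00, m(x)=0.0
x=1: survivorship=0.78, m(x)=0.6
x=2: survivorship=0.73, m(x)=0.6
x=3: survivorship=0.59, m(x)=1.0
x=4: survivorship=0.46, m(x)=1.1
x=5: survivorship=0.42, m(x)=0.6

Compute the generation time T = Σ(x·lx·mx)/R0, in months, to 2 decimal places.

lx·mx: 0, 0.468, 0.438, 0.59, 0.506, 0.252 → R0 = 2.254
x·lx·mx: 0, 0.468, 0.876, 1.77, 2.024, 1.26 → Σ = 6.398
T = 6.398 / 2.254 = 2.838509… → 2.84

2.84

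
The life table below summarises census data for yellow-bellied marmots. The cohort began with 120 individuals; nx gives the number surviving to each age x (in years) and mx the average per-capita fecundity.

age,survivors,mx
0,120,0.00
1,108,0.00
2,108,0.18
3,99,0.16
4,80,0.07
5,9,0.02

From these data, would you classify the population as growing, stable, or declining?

declining

lx = nx/n0 = nx/120: 1, 0.9, 0.9, 0.825, 0.66667…, 0.075
R0 = Σ lx·mx = 0 + 0 + 0.162 + 0.132 + 0.046667… + 0.0015 = 0.342167…
R0 < 1, so the population is declining.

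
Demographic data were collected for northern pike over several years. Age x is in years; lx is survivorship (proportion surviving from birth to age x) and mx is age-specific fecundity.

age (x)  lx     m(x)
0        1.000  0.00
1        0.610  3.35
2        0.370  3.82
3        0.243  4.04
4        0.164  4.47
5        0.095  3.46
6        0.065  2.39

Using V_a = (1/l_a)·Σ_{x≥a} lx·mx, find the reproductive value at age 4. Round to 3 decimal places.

7.422

lx·mx for x ≥ 4: 0.73308, 0.3287, 0.15535 → sum = 1.21713
V_4 = 1.21713 / l_4 = 1.21713 / 0.164 = 7.421524… → 7.422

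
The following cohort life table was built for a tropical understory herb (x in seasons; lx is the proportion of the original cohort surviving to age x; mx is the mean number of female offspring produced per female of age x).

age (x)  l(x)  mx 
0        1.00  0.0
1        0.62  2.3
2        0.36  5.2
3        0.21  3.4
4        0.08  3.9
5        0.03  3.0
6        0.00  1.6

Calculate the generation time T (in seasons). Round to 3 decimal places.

lx·mx: 0, 1.426, 1.872, 0.714, 0.312, 0.09, 0 → R0 = 4.414
x·lx·mx: 0, 1.426, 3.744, 2.142, 1.248, 0.45, 0 → Σ = 9.01
T = 9.01 / 4.414 = 2.041232… → 2.041

2.041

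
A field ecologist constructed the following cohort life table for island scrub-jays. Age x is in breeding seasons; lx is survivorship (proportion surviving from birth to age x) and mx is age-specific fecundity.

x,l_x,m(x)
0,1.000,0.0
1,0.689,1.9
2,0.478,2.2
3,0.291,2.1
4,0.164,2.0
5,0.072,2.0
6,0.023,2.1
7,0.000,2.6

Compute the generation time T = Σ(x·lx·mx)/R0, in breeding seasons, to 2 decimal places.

lx·mx: 0, 1.3091, 1.0516, 0.6111, 0.328, 0.144, 0.0483, 0 → R0 = 3.4921
x·lx·mx: 0, 1.3091, 2.1032, 1.8333, 1.312, 0.72, 0.2898, 0 → Σ = 7.5674
T = 7.5674 / 3.4921 = 2.167006… → 2.17

2.17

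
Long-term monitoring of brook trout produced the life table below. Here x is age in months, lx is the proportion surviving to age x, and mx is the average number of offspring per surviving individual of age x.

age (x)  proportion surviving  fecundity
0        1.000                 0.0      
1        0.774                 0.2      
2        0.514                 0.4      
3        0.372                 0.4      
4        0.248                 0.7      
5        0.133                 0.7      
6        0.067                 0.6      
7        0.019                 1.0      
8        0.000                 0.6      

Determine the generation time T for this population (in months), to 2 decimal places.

3.05

lx·mx: 0, 0.1548, 0.2056, 0.1488, 0.1736, 0.0931, 0.0402, 0.019, 0 → R0 = 0.8351
x·lx·mx: 0, 0.1548, 0.4112, 0.4464, 0.6944, 0.4655, 0.2412, 0.133, 0 → Σ = 2.5465
T = 2.5465 / 0.8351 = 3.049335… → 3.05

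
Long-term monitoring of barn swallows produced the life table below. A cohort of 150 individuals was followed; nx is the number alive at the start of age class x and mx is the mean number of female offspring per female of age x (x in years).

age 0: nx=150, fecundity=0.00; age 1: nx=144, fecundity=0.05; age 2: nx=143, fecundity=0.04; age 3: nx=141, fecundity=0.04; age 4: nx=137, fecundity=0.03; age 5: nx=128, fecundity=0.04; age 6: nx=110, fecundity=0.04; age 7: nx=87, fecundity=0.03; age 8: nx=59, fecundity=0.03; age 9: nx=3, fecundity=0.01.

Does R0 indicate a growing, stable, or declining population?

lx = nx/n0 = nx/150: 1, 0.96, 0.95333…, 0.94, 0.91333…, 0.85333…, 0.73333…, 0.58, 0.39333…, 0.02
R0 = Σ lx·mx = 0 + 0.048 + 0.038133… + 0.0376 + 0.0274… + 0.034133… + 0.029333… + 0.0174 + 0.0118… + 0.0002 = 0.244…
R0 < 1, so the population is declining.

declining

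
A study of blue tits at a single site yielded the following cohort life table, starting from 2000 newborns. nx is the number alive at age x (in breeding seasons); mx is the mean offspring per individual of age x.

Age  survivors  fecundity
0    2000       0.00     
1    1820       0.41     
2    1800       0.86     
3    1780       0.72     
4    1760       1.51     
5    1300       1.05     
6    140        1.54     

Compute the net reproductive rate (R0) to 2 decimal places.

3.91

lx = nx/n0 = nx/2000: 1, 0.91, 0.9, 0.89, 0.88, 0.65, 0.07
lx·mx by age: 0, 0.3731, 0.774, 0.6408, 1.3288, 0.6825, 0.1078
R0 = Σ lx·mx = 3.907 → 3.91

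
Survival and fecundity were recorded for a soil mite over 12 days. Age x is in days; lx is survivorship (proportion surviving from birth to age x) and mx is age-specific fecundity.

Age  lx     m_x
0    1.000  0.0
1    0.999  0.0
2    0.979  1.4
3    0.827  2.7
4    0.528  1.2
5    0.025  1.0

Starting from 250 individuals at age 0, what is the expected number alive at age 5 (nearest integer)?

6

Expected survivors = N0 · l_5 = 250 × 0.025 = 6.25 → 6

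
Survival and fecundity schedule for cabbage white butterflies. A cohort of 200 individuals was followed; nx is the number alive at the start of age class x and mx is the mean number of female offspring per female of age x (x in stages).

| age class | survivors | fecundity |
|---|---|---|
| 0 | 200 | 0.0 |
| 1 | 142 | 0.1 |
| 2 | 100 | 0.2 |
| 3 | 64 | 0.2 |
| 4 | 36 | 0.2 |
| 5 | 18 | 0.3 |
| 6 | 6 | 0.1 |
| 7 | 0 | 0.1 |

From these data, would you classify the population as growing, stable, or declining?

lx = nx/n0 = nx/200: 1, 0.71, 0.5, 0.32, 0.18, 0.09, 0.03, 0
R0 = Σ lx·mx = 0 + 0.071 + 0.1 + 0.064 + 0.036 + 0.027 + 0.003 + 0 = 0.301
R0 < 1, so the population is declining.

declining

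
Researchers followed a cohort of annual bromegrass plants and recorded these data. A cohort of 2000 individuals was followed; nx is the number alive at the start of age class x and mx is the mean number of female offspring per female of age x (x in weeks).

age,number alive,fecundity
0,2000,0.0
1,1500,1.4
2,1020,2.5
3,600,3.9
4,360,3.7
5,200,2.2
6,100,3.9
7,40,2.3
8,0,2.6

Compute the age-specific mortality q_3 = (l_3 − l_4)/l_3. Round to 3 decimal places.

lx = nx/n0 = nx/2000: 1, 0.75, 0.51, 0.3, 0.18, 0.1, 0.05, 0.02, 0
q_3 = (l_3 − l_4) / l_3 = (0.3 − 0.18) / 0.3
     = 0.12 / 0.3 = 0.4 → 0.400

0.400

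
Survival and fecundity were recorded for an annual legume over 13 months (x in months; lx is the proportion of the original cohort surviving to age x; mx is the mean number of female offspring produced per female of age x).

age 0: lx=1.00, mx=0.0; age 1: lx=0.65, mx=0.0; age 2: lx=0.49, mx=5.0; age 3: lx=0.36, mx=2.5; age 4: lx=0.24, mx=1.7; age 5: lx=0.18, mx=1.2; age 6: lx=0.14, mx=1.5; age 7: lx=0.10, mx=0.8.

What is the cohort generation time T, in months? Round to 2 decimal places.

2.85

lx·mx: 0, 0, 2.45, 0.9, 0.408, 0.216, 0.21, 0.08 → R0 = 4.264
x·lx·mx: 0, 0, 4.9, 2.7, 1.632, 1.08, 1.26, 0.56 → Σ = 12.132
T = 12.132 / 4.264 = 2.845216… → 2.85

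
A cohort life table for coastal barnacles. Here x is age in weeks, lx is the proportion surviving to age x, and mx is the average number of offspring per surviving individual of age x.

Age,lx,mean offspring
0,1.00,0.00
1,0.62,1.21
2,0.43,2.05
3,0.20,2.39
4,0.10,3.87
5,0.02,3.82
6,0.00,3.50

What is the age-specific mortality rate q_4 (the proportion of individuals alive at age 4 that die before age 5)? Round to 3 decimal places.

0.800

q_4 = (l_4 − l_5) / l_4 = (0.1 − 0.02) / 0.1
     = 0.08 / 0.1 = 0.8 → 0.800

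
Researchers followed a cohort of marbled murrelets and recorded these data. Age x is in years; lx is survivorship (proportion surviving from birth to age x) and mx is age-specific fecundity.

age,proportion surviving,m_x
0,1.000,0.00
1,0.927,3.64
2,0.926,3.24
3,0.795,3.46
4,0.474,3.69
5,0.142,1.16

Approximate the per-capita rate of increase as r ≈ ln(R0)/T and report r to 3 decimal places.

R0 = Σ lx·mx = 0 + 3.37428 + 3.00024 + 2.7507 + 1.74906 + 0.16472 = 11.039
Σ x·lx·mx = 25.4467; T = 25.4467/11.039 = 2.30516…
r ≈ ln(R0)/T = ln(11.039)/2.30516… = 1.04176… → 1.042

1.042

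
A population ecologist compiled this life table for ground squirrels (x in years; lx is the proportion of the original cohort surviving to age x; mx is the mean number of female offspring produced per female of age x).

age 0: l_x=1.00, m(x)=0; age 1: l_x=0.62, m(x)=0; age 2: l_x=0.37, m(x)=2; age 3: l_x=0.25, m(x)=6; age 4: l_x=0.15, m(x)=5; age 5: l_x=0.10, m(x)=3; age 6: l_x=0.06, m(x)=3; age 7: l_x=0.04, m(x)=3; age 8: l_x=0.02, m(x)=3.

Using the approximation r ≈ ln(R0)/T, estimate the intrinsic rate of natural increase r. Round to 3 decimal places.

0.367

R0 = Σ lx·mx = 0 + 0 + 0.74 + 1.5 + 0.75 + 0.3 + 0.18 + 0.12 + 0.06 = 3.65
Σ x·lx·mx = 12.88; T = 12.88/3.65 = 3.52877…
r ≈ ln(R0)/T = ln(3.65)/3.52877… = 0.36691… → 0.367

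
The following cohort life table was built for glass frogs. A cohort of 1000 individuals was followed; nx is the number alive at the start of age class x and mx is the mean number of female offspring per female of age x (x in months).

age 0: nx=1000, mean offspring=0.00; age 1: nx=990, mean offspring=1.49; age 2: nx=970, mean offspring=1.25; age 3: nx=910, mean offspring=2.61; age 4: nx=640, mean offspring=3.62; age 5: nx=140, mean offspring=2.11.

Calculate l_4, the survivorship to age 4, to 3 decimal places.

l_4 = n_4/n_0 = 640/1000 = 0.64 → 0.640

0.640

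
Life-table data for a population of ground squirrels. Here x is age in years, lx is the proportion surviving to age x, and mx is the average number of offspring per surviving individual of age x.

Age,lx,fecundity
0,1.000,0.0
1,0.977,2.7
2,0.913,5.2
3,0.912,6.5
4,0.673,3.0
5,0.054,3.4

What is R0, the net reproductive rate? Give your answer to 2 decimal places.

lx·mx by age: 0, 2.6379, 4.7476, 5.928, 2.019, 0.1836
R0 = Σ lx·mx = 15.5161 → 15.52

15.52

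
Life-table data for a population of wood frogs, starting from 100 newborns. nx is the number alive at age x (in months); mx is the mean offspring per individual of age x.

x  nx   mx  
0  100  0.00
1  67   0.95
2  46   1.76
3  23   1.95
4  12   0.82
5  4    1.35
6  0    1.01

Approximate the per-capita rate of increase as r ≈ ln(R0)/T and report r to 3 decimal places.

lx = nx/n0 = nx/100: 1, 0.67, 0.46, 0.23, 0.12, 0.04, 0
R0 = Σ lx·mx = 0 + 0.6365 + 0.8096 + 0.4485 + 0.0984 + 0.054 + 0 = 2.047
Σ x·lx·mx = 4.2648; T = 4.2648/2.047 = 2.08344…
r ≈ ln(R0)/T = ln(2.047)/2.08344… = 0.34384… → 0.344

0.344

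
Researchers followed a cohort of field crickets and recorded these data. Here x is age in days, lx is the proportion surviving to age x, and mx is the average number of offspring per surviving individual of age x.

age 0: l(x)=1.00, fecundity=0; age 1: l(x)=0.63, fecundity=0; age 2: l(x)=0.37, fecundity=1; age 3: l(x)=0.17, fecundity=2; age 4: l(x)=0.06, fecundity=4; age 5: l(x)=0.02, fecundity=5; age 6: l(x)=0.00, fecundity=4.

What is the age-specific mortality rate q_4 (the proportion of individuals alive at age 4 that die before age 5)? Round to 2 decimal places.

0.67

q_4 = (l_4 − l_5) / l_4 = (0.06 − 0.02) / 0.06
     = 0.04 / 0.06 = 0.666667… → 0.67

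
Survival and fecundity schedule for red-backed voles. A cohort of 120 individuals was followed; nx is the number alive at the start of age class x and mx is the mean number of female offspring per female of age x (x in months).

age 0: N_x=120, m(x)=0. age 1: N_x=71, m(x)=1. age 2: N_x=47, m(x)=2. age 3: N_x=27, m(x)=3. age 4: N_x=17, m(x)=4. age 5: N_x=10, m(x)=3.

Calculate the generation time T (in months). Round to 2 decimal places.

lx = nx/n0 = nx/120: 1, 0.59167…, 0.39167…, 0.225, 0.14167…, 0.08333…
lx·mx: 0, 0.591667…, 0.783333…, 0.675, 0.566667…, 0.25… → R0 = 2.866667…
x·lx·mx: 0, 0.591667…, 1.566667…, 2.025, 2.266667…, 1.25… → Σ = 7.7…
T = 7.7… / 2.866667… = 2.686047… → 2.69

2.69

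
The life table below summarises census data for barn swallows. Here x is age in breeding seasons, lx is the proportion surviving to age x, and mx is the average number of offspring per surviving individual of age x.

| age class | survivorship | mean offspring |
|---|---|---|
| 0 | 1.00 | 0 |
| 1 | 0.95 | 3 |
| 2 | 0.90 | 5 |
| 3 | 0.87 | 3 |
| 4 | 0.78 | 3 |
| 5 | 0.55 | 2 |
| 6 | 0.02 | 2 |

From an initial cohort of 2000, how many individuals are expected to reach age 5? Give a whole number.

1100

Expected survivors = N0 · l_5 = 2000 × 0.55 = 1100 → 1100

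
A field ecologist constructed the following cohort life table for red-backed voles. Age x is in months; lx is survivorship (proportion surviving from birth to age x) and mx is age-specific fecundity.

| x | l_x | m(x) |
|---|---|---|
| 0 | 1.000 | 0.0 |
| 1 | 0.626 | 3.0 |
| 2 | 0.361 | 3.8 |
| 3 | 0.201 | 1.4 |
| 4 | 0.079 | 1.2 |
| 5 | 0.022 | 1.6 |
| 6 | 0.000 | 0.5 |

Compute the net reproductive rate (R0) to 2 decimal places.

3.66

lx·mx by age: 0, 1.878, 1.3718, 0.2814, 0.0948, 0.0352, 0
R0 = Σ lx·mx = 3.6612 → 3.66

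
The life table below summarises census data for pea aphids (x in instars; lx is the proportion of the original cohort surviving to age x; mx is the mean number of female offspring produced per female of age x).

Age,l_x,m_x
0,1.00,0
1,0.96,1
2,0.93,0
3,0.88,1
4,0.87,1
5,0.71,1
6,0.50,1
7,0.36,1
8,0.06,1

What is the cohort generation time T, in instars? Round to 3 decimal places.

3.832

lx·mx: 0, 0.96, 0, 0.88, 0.87, 0.71, 0.5, 0.36, 0.06 → R0 = 4.34
x·lx·mx: 0, 0.96, 0, 2.64, 3.48, 3.55, 3, 2.52, 0.48 → Σ = 16.63
T = 16.63 / 4.34 = 3.831797… → 3.832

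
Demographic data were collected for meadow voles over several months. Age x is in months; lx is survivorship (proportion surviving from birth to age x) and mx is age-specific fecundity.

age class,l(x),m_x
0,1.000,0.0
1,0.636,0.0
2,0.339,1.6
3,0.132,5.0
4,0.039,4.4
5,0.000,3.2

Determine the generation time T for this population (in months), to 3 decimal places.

lx·mx: 0, 0, 0.5424, 0.66, 0.1716, 0 → R0 = 1.374
x·lx·mx: 0, 0, 1.0848, 1.98, 0.6864, 0 → Σ = 3.7512
T = 3.7512 / 1.374 = 2.730131… → 2.730

2.730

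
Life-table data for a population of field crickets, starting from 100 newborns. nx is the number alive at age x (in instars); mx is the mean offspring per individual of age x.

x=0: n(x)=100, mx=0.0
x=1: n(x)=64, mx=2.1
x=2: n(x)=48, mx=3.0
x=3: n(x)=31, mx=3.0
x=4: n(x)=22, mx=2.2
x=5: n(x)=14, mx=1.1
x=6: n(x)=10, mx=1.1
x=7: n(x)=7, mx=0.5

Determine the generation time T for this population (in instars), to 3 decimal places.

lx = nx/n0 = nx/100: 1, 0.64, 0.48, 0.31, 0.22, 0.14, 0.1, 0.07
lx·mx: 0, 1.344, 1.44, 0.93, 0.484, 0.154, 0.11, 0.035 → R0 = 4.497
x·lx·mx: 0, 1.344, 2.88, 2.79, 1.936, 0.77, 0.66, 0.245 → Σ = 10.625
T = 10.625 / 4.497 = 2.362686… → 2.363

2.363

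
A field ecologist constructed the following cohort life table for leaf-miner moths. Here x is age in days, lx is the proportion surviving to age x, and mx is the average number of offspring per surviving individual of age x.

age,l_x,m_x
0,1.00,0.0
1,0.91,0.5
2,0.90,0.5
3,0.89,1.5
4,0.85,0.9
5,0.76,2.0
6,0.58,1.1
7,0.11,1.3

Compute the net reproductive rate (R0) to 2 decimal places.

lx·mx by age: 0, 0.455, 0.45, 1.335, 0.765, 1.52, 0.638, 0.143
R0 = Σ lx·mx = 5.306 → 5.31

5.31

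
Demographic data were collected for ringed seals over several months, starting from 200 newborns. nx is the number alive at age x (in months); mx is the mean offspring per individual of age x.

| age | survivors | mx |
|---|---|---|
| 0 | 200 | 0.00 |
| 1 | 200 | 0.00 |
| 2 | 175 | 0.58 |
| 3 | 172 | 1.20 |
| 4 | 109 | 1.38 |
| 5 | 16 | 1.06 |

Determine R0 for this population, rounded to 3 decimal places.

2.376

lx = nx/n0 = nx/200: 1, 1, 0.875, 0.86, 0.545, 0.08
lx·mx by age: 0, 0, 0.5075, 1.032, 0.7521, 0.0848
R0 = Σ lx·mx = 2.3764 → 2.376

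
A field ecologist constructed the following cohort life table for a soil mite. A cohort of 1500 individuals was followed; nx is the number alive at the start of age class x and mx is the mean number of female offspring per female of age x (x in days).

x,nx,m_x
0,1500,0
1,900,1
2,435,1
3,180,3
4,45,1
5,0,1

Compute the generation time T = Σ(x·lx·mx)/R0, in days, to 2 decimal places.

lx = nx/n0 = nx/1500: 1, 0.6, 0.29, 0.12, 0.03, 0
lx·mx: 0, 0.6, 0.29, 0.36, 0.03, 0 → R0 = 1.28
x·lx·mx: 0, 0.6, 0.58, 1.08, 0.12, 0 → Σ = 2.38
T = 2.38 / 1.28 = 1.859375 → 1.86

1.86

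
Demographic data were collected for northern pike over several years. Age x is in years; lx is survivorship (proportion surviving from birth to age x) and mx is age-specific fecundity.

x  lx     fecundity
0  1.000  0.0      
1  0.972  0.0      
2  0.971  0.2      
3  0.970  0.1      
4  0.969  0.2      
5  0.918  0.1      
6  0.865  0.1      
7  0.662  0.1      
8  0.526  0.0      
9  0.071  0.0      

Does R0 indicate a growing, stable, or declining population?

R0 = Σ lx·mx = 0 + 0 + 0.1942 + 0.097 + 0.1938 + 0.0918 + 0.0865 + 0.0662 + 0 + 0 = 0.7295
R0 < 1, so the population is declining.

declining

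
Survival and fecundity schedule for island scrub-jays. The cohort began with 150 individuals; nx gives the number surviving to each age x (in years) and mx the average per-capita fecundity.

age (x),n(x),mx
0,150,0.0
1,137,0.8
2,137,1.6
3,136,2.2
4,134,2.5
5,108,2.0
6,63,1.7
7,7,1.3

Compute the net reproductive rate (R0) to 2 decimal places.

lx = nx/n0 = nx/150: 1, 0.91333…, 0.91333…, 0.90667…, 0.89333…, 0.72, 0.42, 0.04667…
lx·mx by age: 0, 0.730667…, 1.461333…, 1.994667…, 2.233333…, 1.44, 0.714, 0.060667…
R0 = Σ lx·mx = 8.634667… → 8.63

8.63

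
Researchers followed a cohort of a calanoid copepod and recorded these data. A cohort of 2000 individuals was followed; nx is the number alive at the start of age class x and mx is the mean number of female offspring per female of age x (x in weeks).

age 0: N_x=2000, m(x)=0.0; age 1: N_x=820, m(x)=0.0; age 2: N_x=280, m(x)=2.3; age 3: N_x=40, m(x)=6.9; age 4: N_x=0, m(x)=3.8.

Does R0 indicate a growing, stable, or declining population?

declining

lx = nx/n0 = nx/2000: 1, 0.41, 0.14, 0.02, 0
R0 = Σ lx·mx = 0 + 0 + 0.322 + 0.138 + 0 = 0.46
R0 < 1, so the population is declining.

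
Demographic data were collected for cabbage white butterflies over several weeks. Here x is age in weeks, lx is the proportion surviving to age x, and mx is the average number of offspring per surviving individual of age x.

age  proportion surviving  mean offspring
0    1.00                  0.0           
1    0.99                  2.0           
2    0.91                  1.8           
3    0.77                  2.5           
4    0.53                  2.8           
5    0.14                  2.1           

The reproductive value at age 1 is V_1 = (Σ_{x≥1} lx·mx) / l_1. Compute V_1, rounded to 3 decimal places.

lx·mx for x ≥ 1: 1.98, 1.638, 1.925, 1.484, 0.294 → sum = 7.321
V_1 = 7.321 / l_1 = 7.321 / 0.99 = 7.394949… → 7.395

7.395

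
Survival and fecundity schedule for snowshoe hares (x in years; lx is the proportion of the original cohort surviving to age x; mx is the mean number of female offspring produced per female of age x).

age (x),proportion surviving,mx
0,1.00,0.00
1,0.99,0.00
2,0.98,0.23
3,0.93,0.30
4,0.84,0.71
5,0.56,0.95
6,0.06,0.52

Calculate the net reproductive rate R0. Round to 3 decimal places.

1.664

lx·mx by age: 0, 0, 0.2254, 0.279, 0.5964, 0.532, 0.0312
R0 = Σ lx·mx = 1.664 → 1.664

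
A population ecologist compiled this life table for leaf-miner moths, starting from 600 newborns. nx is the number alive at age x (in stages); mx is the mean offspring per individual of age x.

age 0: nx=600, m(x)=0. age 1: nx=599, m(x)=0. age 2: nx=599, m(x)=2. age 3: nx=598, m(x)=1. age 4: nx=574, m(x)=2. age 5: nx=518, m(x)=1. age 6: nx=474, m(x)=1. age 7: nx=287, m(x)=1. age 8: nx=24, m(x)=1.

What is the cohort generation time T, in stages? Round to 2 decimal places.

lx = nx/n0 = nx/600: 1, 0.99833…, 0.99833…, 0.99667…, 0.95667…, 0.86333…, 0.79, 0.47833…, 0.04
lx·mx: 0, 0, 1.996667…, 0.996667…, 1.913333…, 0.863333…, 0.79, 0.478333…, 0.04 → R0 = 7.078333…
x·lx·mx: 0, 0, 3.993333…, 2.99…, 7.653333…, 4.316667…, 4.74, 3.348333…, 0.32 → Σ = 27.361667…
T = 27.361667… / 7.078333… = 3.865552… → 3.87

3.87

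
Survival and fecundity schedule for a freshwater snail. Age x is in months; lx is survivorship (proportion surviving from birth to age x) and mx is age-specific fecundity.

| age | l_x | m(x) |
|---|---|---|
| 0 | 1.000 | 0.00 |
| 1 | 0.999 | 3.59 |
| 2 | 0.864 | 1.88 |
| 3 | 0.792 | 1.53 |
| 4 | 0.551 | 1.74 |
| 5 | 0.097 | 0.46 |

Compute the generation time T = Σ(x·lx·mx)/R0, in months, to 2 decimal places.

lx·mx: 0, 3.58641, 1.62432, 1.21176, 0.95874, 0.04462 → R0 = 7.42585
x·lx·mx: 0, 3.58641, 3.24864, 3.63528, 3.83496, 0.2231 → Σ = 14.52839
T = 14.52839 / 7.42585 = 1.956462… → 1.96

1.96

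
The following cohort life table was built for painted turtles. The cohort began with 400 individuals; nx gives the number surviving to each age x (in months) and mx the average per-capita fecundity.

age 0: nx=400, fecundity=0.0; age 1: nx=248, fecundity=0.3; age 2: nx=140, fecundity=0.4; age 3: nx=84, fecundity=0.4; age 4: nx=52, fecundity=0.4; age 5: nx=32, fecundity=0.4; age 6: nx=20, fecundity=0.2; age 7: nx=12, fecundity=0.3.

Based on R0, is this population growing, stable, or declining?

lx = nx/n0 = nx/400: 1, 0.62, 0.35, 0.21, 0.13, 0.08, 0.05, 0.03
R0 = Σ lx·mx = 0 + 0.186 + 0.14 + 0.084 + 0.052 + 0.032 + 0.01 + 0.009 = 0.513
R0 < 1, so the population is declining.

declining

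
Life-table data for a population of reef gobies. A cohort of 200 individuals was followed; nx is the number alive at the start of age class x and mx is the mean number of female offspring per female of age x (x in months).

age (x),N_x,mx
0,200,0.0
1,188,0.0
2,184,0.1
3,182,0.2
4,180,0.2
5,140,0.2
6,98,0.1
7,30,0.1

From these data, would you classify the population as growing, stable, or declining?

lx = nx/n0 = nx/200: 1, 0.94, 0.92, 0.91, 0.9, 0.7, 0.49, 0.15
R0 = Σ lx·mx = 0 + 0 + 0.092 + 0.182 + 0.18 + 0.14 + 0.049 + 0.015 = 0.658
R0 < 1, so the population is declining.

declining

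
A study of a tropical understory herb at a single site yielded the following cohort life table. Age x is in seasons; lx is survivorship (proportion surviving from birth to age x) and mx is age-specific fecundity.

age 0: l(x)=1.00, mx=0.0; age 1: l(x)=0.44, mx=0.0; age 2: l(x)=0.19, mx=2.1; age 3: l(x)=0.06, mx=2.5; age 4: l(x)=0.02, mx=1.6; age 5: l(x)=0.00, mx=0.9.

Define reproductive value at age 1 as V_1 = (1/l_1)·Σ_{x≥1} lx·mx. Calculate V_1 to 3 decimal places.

lx·mx for x ≥ 1: 0, 0.399, 0.15, 0.032, 0 → sum = 0.581
V_1 = 0.581 / l_1 = 0.581 / 0.44 = 1.320455… → 1.320

1.320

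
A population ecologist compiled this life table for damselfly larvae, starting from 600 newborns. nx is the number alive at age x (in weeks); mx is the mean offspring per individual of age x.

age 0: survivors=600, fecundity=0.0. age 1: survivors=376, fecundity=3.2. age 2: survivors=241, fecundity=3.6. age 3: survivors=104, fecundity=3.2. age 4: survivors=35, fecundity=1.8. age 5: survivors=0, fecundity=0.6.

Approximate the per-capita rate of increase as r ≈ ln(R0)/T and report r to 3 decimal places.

0.832

lx = nx/n0 = nx/600: 1, 0.62667…, 0.40167…, 0.17333…, 0.05833…, 0
R0 = Σ lx·mx = 0 + 2.00533… + 1.446… + 0.55467… + 0.105… + 0 = 4.111…
Σ x·lx·mx = 6.981333…; T = 6.981333…/4.111… = 1.69821…
r ≈ ln(R0)/T = ln(4.111…)/1.69821… = 0.83245… → 0.832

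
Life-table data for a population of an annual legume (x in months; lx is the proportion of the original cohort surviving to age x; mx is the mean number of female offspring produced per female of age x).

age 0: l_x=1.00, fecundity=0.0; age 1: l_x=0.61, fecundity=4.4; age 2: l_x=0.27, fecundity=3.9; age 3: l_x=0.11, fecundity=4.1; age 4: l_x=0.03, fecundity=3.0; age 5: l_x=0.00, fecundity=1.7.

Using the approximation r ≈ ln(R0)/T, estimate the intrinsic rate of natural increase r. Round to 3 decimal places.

R0 = Σ lx·mx = 0 + 2.684 + 1.053 + 0.451 + 0.09 + 0 = 4.278
Σ x·lx·mx = 6.503; T = 6.503/4.278 = 1.5201…
r ≈ ln(R0)/T = ln(4.278)/1.5201… = 0.95618… → 0.956

0.956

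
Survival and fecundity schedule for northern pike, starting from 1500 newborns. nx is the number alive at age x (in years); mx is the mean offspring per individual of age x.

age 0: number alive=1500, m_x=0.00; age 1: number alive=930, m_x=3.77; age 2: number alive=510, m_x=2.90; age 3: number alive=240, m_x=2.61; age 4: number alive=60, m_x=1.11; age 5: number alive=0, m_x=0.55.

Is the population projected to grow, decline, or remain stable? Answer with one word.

growing

lx = nx/n0 = nx/1500: 1, 0.62, 0.34, 0.16, 0.04, 0
R0 = Σ lx·mx = 0 + 2.3374 + 0.986 + 0.4176 + 0.0444 + 0 = 3.7854
R0 > 1, so the population is growing.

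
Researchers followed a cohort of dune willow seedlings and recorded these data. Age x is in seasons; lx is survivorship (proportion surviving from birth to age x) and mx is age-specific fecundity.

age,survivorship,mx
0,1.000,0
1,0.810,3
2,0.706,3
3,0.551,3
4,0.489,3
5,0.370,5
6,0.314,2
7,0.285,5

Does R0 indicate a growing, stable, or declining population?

R0 = Σ lx·mx = 0 + 2.43 + 2.118 + 1.653 + 1.467 + 1.85 + 0.628 + 1.425 = 11.571
R0 > 1, so the population is growing.

growing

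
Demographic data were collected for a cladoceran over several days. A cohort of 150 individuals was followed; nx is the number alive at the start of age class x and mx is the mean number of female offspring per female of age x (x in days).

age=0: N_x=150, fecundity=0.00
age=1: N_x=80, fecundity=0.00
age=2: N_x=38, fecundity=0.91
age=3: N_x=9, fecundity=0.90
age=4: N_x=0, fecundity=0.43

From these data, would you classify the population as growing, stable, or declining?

declining

lx = nx/n0 = nx/150: 1, 0.53333…, 0.25333…, 0.06, 0
R0 = Σ lx·mx = 0 + 0 + 0.230533… + 0.054 + 0 = 0.284533…
R0 < 1, so the population is declining.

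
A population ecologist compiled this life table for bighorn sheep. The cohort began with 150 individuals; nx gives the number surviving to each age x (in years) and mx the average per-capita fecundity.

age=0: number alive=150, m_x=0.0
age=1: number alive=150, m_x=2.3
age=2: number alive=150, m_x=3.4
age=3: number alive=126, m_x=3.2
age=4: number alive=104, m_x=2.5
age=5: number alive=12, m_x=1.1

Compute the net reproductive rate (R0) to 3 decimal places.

10.209

lx = nx/n0 = nx/150: 1, 1, 1, 0.84, 0.69333…, 0.08
lx·mx by age: 0, 2.3, 3.4, 2.688, 1.733333…, 0.088
R0 = Σ lx·mx = 10.209333… → 10.209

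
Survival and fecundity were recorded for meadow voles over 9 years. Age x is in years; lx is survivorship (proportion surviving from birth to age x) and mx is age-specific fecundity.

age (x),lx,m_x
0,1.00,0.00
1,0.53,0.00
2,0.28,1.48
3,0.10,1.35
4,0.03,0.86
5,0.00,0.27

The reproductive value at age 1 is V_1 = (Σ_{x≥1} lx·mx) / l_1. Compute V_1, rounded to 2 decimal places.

1.09

lx·mx for x ≥ 1: 0, 0.4144, 0.135, 0.0258, 0 → sum = 0.5752
V_1 = 0.5752 / l_1 = 0.5752 / 0.53 = 1.085283… → 1.09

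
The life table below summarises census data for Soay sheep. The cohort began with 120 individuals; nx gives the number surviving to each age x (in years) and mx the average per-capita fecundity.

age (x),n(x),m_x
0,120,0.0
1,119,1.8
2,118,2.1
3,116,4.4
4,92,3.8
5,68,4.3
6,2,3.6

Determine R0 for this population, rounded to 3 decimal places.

lx = nx/n0 = nx/120: 1, 0.99167…, 0.98333…, 0.96667…, 0.76667…, 0.56667…, 0.01667…
lx·mx by age: 0, 1.785…, 2.065…, 4.253333…, 2.913333…, 2.436667…, 0.06…
R0 = Σ lx·mx = 13.513333… → 13.513

13.513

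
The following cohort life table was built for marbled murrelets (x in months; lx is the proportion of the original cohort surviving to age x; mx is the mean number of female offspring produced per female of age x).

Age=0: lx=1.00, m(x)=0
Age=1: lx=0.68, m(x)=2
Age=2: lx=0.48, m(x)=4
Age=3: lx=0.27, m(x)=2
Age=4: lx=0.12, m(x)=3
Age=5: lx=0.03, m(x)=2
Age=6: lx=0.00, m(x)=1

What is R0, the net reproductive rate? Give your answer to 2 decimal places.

4.24

lx·mx by age: 0, 1.36, 1.92, 0.54, 0.36, 0.06, 0
R0 = Σ lx·mx = 4.24 → 4.24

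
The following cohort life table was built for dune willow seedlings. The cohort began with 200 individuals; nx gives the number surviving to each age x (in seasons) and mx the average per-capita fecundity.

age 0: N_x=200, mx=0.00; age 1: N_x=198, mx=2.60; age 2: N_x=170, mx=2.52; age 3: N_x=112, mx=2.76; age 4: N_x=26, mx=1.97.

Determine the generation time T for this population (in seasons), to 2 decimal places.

1.92

lx = nx/n0 = nx/200: 1, 0.99, 0.85, 0.56, 0.13
lx·mx: 0, 2.574, 2.142, 1.5456, 0.2561 → R0 = 6.5177
x·lx·mx: 0, 2.574, 4.284, 4.6368, 1.0244 → Σ = 12.5192
T = 12.5192 / 6.5177 = 1.9208… → 1.92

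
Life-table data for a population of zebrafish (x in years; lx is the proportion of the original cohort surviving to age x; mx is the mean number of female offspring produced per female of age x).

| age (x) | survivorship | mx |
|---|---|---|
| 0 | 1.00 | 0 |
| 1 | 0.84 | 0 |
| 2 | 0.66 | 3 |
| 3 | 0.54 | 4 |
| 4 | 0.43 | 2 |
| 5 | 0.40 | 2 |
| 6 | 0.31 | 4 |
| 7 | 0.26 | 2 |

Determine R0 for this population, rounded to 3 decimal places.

lx·mx by age: 0, 0, 1.98, 2.16, 0.86, 0.8, 1.24, 0.52
R0 = Σ lx·mx = 7.56 → 7.560

7.560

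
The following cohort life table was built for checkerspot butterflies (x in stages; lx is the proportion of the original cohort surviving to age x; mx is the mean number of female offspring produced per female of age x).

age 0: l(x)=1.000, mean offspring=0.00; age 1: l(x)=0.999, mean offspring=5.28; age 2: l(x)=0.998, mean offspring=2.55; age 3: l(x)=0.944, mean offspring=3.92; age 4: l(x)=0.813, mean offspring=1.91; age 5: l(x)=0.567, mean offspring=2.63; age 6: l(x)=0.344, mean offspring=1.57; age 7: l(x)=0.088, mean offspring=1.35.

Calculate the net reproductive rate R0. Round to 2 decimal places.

lx·mx by age: 0, 5.27472, 2.5449, 3.70048, 1.55283, 1.49121, 0.54008, 0.1188
R0 = Σ lx·mx = 15.22302 → 15.22

15.22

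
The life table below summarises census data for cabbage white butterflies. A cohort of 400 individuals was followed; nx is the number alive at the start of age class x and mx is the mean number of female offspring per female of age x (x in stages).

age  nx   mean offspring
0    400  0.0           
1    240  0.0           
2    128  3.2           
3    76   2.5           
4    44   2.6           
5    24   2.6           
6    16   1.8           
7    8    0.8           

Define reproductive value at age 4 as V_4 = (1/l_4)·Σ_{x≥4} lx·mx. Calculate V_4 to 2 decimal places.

lx = nx/n0 = nx/400: 1, 0.6, 0.32, 0.19, 0.11, 0.06, 0.04, 0.02
lx·mx for x ≥ 4: 0.286, 0.156, 0.072, 0.016 → sum = 0.53
V_4 = 0.53 / l_4 = 0.53 / 0.11 = 4.818182… → 4.82

4.82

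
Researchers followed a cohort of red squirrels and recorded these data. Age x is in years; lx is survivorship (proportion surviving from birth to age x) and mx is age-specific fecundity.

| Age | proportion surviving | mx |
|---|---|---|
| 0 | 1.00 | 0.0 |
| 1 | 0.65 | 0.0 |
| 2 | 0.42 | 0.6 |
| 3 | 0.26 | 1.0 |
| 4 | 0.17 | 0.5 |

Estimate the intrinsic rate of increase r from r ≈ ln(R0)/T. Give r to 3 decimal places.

R0 = Σ lx·mx = 0 + 0 + 0.252 + 0.26 + 0.085 = 0.597
Σ x·lx·mx = 1.624; T = 1.624/0.597 = 2.72027…
r ≈ ln(R0)/T = ln(0.597)/2.72027… = -0.18963… → -0.190

-0.190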